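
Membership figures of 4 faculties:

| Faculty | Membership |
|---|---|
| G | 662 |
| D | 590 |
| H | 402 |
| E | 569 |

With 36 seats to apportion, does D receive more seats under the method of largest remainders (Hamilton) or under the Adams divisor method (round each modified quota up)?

Hamilton

Hamilton: G 11, D 10, H 6, E 9.
Adams: G 11, D 9, H 7, E 9.
D gets 10 under Hamilton and 9 under Adams.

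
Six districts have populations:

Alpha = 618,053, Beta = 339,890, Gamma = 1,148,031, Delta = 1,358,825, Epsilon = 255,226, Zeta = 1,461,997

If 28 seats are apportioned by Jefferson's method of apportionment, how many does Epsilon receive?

Standard divisor 5182022/28 ≈ 185072.214; standard quotas: Alpha 3.340, Beta 1.837, Gamma 6.203, Delta 7.342, Epsilon 1.379, Zeta 7.900.
Rounding down gives 3, 1, 6, 7, 1, 7 = 25 seats, so the divisor must be adjusted.
With modified divisor 166900: modified quotas Alpha 3.703, Beta 2.036, Gamma 6.879, Delta 8.142, Epsilon 1.529, Zeta 8.760.
Rounding down: Alpha 3, Beta 2, Gamma 6, Delta 8, Epsilon 1, Zeta 8 (total 28).
Epsilon receives 1.

1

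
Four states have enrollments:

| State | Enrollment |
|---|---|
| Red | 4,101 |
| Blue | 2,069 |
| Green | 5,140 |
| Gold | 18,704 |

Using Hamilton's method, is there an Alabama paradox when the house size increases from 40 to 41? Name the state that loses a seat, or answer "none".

none

At 40 seats: Red 5, Blue 3, Green 7, Gold 25.
At 41 seats: Red 6, Blue 3, Green 7, Gold 25.
No state's allocation decreased.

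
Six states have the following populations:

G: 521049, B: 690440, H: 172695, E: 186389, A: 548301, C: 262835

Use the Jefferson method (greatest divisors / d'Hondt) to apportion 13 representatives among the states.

Standard divisor 2381709/13 ≈ 183208.385; standard quotas: G 2.844, B 3.769, H 0.943, E 1.017, A 2.993, C 1.435.
Rounding down gives 2, 3, 0, 1, 2, 1 = 9 seats, so the divisor must be adjusted.
With modified divisor 155300: modified quotas G 3.355, B 4.446, H 1.112, E 1.200, A 3.531, C 1.692.
Rounding down: G 3, B 4, H 1, E 1, A 3, C 1 (total 13).

G=3, B=4, H=1, E=1, A=3, C=1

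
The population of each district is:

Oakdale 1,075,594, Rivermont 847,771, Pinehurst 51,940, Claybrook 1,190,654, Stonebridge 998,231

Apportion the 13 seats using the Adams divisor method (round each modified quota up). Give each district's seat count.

Oakdale 3, Rivermont 3, Pinehurst 1, Claybrook 3, Stonebridge 3

Standard divisor 4164190/13 ≈ 320322.308; standard quotas: Oakdale 3.358, Rivermont 2.647, Pinehurst 0.162, Claybrook 3.717, Stonebridge 3.116.
Rounding up gives 4, 3, 1, 4, 4 = 16 seats, so the divisor must be adjusted.
With modified divisor 410400: modified quotas Oakdale 2.621, Rivermont 2.066, Pinehurst 0.127, Claybrook 2.901, Stonebridge 2.432.
Rounding up: Oakdale 3, Rivermont 3, Pinehurst 1, Claybrook 3, Stonebridge 3 (total 13).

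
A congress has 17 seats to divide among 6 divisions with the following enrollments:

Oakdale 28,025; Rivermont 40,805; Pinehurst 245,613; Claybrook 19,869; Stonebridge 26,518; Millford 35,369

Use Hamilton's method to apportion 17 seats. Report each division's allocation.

Total 396199; standard divisor 396199/17 ≈ 23305.824.
Standard quotas: Oakdale 1.2025, Rivermont 1.7508, Pinehurst 10.5387, Claybrook 0.8525, Stonebridge 1.1378, Millford 1.5176.
Lower quotas: Oakdale 1, Rivermont 1, Pinehurst 10, Claybrook 0, Stonebridge 1, Millford 1 (sum 14, leaving 3 seats).
Remainders in descending order: Claybrook 0.8525, Rivermont 0.7508, Pinehurst 0.5387, Millford 0.5176, Oakdale 0.2025, Stonebridge 0.1378.
The surplus seats go to Claybrook, Rivermont, Pinehurst.

Oakdale 1, Rivermont 2, Pinehurst 11, Claybrook 1, Stonebridge 1, Millford 1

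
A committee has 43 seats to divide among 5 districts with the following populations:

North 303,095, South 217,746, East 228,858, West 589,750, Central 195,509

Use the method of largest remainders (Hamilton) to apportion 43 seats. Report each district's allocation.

Standard divisor: 1534958 ÷ 43 ≈ 35696.698.
Standard quotas: North 8.4908, South 6.0999, East 6.4112, West 16.5211, Central 5.4769.
Lower quotas: North 8, South 6, East 6, West 16, Central 5 (sum 41, leaving 2 seats).
Remainders in descending order: West 0.5211, North 0.4908, Central 0.4769, East 0.4112, South 0.0999.
Largest remainders: West, North receive the extra seats.

North: 9, South: 6, East: 6, West: 17, Central: 5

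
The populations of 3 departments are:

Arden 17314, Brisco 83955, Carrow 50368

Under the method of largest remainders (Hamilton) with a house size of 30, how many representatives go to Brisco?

The standard divisor is 151637/30 ≈ 5054.567.
Standard quotas: Arden 3.4254, Brisco 16.6097, Carrow 9.9649.
Lower quotas: Arden 3, Brisco 16, Carrow 9 (sum 28, leaving 2 seats).
Remainders in descending order: Carrow 0.9649, Brisco 0.6097, Arden 0.4254.
The surplus seats go to Carrow, Brisco.
Brisco receives 17.

17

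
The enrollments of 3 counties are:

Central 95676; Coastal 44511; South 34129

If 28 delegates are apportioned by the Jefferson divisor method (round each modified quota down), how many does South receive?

Standard divisor 174316/28 ≈ 6225.571; standard quotas: Central 15.368, Coastal 7.150, South 5.482.
Rounding down gives 15, 7, 5 = 27 seats, so the divisor must be adjusted.
With modified divisor 5800: modified quotas Central 16.496, Coastal 7.674, South 5.884.
Rounding down: Central 16, Coastal 7, South 5 (total 28).
South receives 5.

5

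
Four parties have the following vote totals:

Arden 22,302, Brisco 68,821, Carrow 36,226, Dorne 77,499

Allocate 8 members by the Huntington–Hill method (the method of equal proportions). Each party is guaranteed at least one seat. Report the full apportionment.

With divisor 26856: modified quotas Arden 0.830, Brisco 2.563, Carrow 1.349, Dorne 2.886.
Geometric-mean thresholds: Arden (min 1), Brisco √(2·3)=2.449, Carrow √(1·2)=1.414, Dorne √(2·3)=2.449.
Each quota rounded against its threshold gives Arden 1, Brisco 3, Carrow 1, Dorne 3 (total 8).

Arden 1, Brisco 3, Carrow 1, Dorne 3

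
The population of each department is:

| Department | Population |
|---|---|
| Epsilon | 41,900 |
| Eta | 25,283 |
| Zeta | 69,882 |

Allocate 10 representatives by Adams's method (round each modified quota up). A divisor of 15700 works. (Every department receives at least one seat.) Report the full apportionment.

With modified divisor 15700: modified quotas Epsilon 2.669, Eta 1.610, Zeta 4.451.
Rounding up: Epsilon 3, Eta 2, Zeta 5 (total 10).

Epsilon=3; Eta=2; Zeta=5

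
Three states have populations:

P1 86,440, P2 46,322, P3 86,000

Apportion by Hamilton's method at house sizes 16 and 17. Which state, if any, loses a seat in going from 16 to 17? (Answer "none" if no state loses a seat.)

At 16 seats: P1 6, P2 4, P3 6.
At 17 seats: P1 7, P2 3, P3 7.
P2 drops from 4 to 3.

P2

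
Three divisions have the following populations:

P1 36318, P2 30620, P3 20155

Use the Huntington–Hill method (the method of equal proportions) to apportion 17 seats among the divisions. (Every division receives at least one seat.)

With divisor 5222: modified quotas P1 6.955, P2 5.864, P3 3.860.
Geometric-mean thresholds: P1 √(6·7)=6.481, P2 √(5·6)=5.477, P3 √(3·4)=3.464.
Each quota rounded against its threshold gives P1 7, P2 6, P3 4 (total 17).

P1: 7, P2: 6, P3: 4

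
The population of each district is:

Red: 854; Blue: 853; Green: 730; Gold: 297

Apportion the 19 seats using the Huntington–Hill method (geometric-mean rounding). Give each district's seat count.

With divisor 145: modified quotas Red 5.890, Blue 5.883, Green 5.034, Gold 2.048.
Geometric-mean thresholds: Red √(5·6)=5.477, Blue √(5·6)=5.477, Green √(5·6)=5.477, Gold √(2·3)=2.449.
Each quota rounded against its threshold gives Red 6, Blue 6, Green 5, Gold 2 (total 19).

Red 6, Blue 6, Green 5, Gold 2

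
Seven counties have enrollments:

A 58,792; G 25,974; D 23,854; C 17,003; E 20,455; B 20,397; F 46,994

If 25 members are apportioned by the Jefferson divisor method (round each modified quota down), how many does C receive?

2

Standard divisor 213469/25 ≈ 8538.76; standard quotas: A 6.885, G 3.042, D 2.794, C 1.991, E 2.396, B 2.389, F 5.504.
Rounding down gives 6, 3, 2, 1, 2, 2, 5 = 21 seats, so the divisor must be adjusted.
With modified divisor 7600: modified quotas A 7.736, G 3.418, D 3.139, C 2.237, E 2.691, B 2.684, F 6.183.
Rounding down: A 7, G 3, D 3, C 2, E 2, B 2, F 6 (total 25).
C receives 2.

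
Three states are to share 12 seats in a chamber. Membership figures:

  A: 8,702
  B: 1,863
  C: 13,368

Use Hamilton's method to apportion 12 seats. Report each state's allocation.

A 4, B 1, C 7

The standard divisor is 23933/12 ≈ 1994.417.
Standard quotas: A 4.3632, B 0.9341, C 6.7027.
Lower quotas: A 4, B 0, C 6 (sum 10, leaving 2 seats).
Remainders in descending order: B 0.9341, C 0.7027, A 0.3632.
Largest remainders: B, C receive the extra seats.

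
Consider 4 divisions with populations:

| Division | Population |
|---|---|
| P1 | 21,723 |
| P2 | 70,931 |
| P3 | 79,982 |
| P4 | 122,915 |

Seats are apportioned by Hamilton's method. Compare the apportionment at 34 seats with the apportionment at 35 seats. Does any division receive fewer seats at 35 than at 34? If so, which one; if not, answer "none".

none

At 34 seats: P1 3, P2 8, P3 9, P4 14.
At 35 seats: P1 3, P2 8, P3 9, P4 15.
No division's allocation decreased.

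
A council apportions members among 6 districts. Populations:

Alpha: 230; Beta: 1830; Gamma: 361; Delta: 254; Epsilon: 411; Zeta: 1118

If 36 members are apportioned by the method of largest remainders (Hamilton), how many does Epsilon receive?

Total 4204; standard divisor 4204/36 ≈ 116.778.
Standard quotas: Alpha 1.970, Beta 15.671, Gamma 3.091, Delta 2.175, Epsilon 3.520, Zeta 9.574.
Lower quotas: Alpha 1, Beta 15, Gamma 3, Delta 2, Epsilon 3, Zeta 9 (sum 33, leaving 3 seats).
Remainders in descending order: Alpha 0.970, Beta 0.671, Zeta 0.574, Epsilon 0.520, Delta 0.175, Gamma 0.091.
The surplus seats go to Alpha, Beta, Zeta.
Epsilon receives 3.

3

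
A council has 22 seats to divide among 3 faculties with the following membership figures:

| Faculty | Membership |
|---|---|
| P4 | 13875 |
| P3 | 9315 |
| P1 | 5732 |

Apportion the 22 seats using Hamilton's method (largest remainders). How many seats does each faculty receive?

Total 28922; standard divisor 28922/22 ≈ 1314.636.
Standard quotas: P4 10.5542, P3 7.0856, P1 4.3601.
Lower quotas: P4 10, P3 7, P1 4 (sum 21, leaving 1 seat).
Remainders in descending order: P4 0.5542, P1 0.3601, P3 0.0856.
The surplus seat goes to P4.

P4 11, P3 7, P1 4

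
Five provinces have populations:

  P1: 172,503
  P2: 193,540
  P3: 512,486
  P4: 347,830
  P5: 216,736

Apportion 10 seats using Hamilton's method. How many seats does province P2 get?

Standard divisor: 1443095 ÷ 10 ≈ 144309.5.
Standard quotas: P1 1.1954, P2 1.3411, P3 3.5513, P4 2.4103, P5 1.5019.
Lower quotas: P1 1, P2 1, P3 3, P4 2, P5 1 (sum 8, leaving 2 seats).
Remainders in descending order: P3 0.5513, P5 0.5019, P4 0.4103, P2 0.3411, P1 0.1954.
Largest remainders: P3, P5 receive the extra seats.
P2 receives 1.

1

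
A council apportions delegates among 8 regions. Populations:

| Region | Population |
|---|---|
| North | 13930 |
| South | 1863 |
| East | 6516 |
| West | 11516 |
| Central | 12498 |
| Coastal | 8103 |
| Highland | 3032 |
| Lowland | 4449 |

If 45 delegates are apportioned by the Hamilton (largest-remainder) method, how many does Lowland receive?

3

The standard divisor is 61907/45 ≈ 1375.711.
Standard quotas: North 10.1257, South 1.3542, East 4.7365, West 8.3709, Central 9.0848, Coastal 5.8900, Highland 2.2040, Lowland 3.2340.
Lower quotas: North 10, South 1, East 4, West 8, Central 9, Coastal 5, Highland 2, Lowland 3 (sum 42, leaving 3 seats).
Remainders in descending order: Coastal 0.8900, East 0.7365, West 0.3709, South 0.3542, Lowland 0.2340, Highland 0.2040, North 0.1257, Central 0.0848.
The surplus seats go to Coastal, East, West.
Lowland receives 3.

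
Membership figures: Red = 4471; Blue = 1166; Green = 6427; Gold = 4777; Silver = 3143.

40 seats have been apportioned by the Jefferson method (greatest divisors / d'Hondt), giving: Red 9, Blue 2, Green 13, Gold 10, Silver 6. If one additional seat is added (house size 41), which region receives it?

Green

Priority for the next seat is population ÷ (current seats + 1).
Priorities: Red 447.100, Blue 388.667, Green 459.071, Gold 434.273, Silver 449.000.
Highest priority: Green.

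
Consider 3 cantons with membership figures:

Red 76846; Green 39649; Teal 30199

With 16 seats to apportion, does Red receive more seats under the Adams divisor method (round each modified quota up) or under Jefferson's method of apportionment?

Jefferson

Adams: Red 8, Green 4, Teal 4.
Jefferson: Red 9, Green 4, Teal 3.
Red gets 8 under Adams and 9 under Jefferson.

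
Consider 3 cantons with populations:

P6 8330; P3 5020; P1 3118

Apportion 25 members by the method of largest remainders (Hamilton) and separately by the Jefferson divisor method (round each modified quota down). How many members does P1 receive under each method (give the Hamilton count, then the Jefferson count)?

Hamilton: P6 13, P3 7, P1 5.
Jefferson: P6 13, P3 8, P1 4.
P1 gets 5 under Hamilton and 4 under Jefferson.

5 and 4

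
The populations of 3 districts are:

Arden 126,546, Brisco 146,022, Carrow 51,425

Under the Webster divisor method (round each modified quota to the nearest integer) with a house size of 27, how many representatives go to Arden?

11

Standard divisor 323993/27 ≈ 11999.741; standard quotas: Arden 10.546, Brisco 12.169, Carrow 4.286.
Rounding to the nearest integer gives Arden 11, Brisco 12, Carrow 4 — total 27, matching the house size, so no adjustment is needed.
Arden receives 11.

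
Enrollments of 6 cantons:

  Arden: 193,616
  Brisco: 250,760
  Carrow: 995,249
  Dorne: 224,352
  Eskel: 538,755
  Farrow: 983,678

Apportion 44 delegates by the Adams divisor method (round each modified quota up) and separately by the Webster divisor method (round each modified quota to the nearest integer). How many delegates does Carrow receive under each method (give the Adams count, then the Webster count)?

Adams: Arden 3, Brisco 4, Carrow 13, Dorne 3, Eskel 8, Farrow 13.
Webster: Arden 3, Brisco 3, Carrow 14, Dorne 3, Eskel 7, Farrow 14.
Carrow gets 13 under Adams and 14 under Webster.

13 and 14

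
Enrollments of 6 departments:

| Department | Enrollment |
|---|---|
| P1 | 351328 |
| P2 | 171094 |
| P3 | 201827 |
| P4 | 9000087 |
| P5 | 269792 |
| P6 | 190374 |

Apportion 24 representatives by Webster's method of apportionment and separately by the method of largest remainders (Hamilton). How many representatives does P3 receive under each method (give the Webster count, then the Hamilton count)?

Webster: P1 1, P2 0, P3 0, P4 22, P5 1, P6 0.
Hamilton: P1 1, P2 0, P3 1, P4 21, P5 1, P6 0.
P3 gets 0 under Webster and 1 under Hamilton.

0 and 1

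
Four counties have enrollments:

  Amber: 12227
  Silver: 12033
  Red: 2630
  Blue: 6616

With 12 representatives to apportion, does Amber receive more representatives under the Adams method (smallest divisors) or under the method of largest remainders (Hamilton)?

Adams: Amber 4, Silver 4, Red 1, Blue 3.
Hamilton: Amber 5, Silver 4, Red 1, Blue 2.
Amber gets 4 under Adams and 5 under Hamilton.

Hamilton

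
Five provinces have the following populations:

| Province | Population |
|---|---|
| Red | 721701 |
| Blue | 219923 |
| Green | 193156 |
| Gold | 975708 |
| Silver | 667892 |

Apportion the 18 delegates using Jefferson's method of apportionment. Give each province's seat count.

Red=5, Blue=1, Green=1, Gold=7, Silver=4

Standard divisor 2778380/18 ≈ 154354.444; standard quotas: Red 4.676, Blue 1.425, Green 1.251, Gold 6.321, Silver 4.327.
Rounding down gives 4, 1, 1, 6, 4 = 16 seats, so the divisor must be adjusted.
With modified divisor 136500: modified quotas Red 5.287, Blue 1.611, Green 1.415, Gold 7.148, Silver 4.893.
Rounding down: Red 5, Blue 1, Green 1, Gold 7, Silver 4 (total 18).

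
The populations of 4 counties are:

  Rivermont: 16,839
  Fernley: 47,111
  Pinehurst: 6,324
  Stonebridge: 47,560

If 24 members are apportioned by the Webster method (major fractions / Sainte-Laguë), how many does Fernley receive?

Standard divisor 117834/24 ≈ 4909.75; standard quotas: Rivermont 3.430, Fernley 9.595, Pinehurst 1.288, Stonebridge 9.687.
Rounding to the nearest integer gives Rivermont 3, Fernley 10, Pinehurst 1, Stonebridge 10 — total 24, matching the house size, so no adjustment is needed.
Fernley receives 10.

10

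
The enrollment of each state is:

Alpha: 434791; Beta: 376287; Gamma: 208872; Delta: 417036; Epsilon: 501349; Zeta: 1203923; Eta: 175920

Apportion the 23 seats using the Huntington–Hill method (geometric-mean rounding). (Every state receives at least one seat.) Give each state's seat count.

Alpha: 3; Beta: 3; Gamma: 2; Delta: 3; Epsilon: 3; Zeta: 8; Eta: 1

With divisor 146211: modified quotas Alpha 2.974, Beta 2.574, Gamma 1.429, Delta 2.852, Epsilon 3.429, Zeta 8.234, Eta 1.203.
Geometric-mean thresholds: Alpha √(2·3)=2.449, Beta √(2·3)=2.449, Gamma √(1·2)=1.414, Delta √(2·3)=2.449, Epsilon √(3·4)=3.464, Zeta √(8·9)=8.485, Eta √(1·2)=1.414.
Each quota rounded against its threshold gives Alpha 3, Beta 3, Gamma 2, Delta 3, Epsilon 3, Zeta 8, Eta 1 (total 23).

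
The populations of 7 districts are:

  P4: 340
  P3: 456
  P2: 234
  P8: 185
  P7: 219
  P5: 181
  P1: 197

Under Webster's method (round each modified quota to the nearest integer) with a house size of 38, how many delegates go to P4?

Standard divisor 1812/38 ≈ 47.684; standard quotas: P4 7.130, P3 9.563, P2 4.907, P8 3.880, P7 4.593, P5 3.796, P1 4.131.
Rounding to the nearest integer gives 7, 10, 5, 4, 5, 4, 4 = 39 seats, so the divisor must be adjusted.
With modified divisor 48.3: modified quotas P4 7.039, P3 9.441, P2 4.845, P8 3.830, P7 4.534, P5 3.747, P1 4.079.
Rounding to the nearest integer: P4 7, P3 9, P2 5, P8 4, P7 5, P5 4, P1 4 (total 38).
P4 receives 7.

7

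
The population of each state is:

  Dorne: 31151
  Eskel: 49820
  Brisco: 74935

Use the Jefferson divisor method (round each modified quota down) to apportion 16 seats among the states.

Standard divisor 155906/16 ≈ 9744.125; standard quotas: Dorne 3.197, Eskel 5.113, Brisco 7.690.
Rounding down gives 3, 5, 7 = 15 seats, so the divisor must be adjusted.
With modified divisor 8800: modified quotas Dorne 3.540, Eskel 5.661, Brisco 8.515.
Rounding down: Dorne 3, Eskel 5, Brisco 8 (total 16).

Dorne 3; Eskel 5; Brisco 8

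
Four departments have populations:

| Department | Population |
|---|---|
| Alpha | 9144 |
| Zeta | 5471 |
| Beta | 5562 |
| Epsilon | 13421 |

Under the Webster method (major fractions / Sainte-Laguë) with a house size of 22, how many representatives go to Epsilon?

Standard divisor 33598/22 ≈ 1527.182; standard quotas: Alpha 5.987, Zeta 3.582, Beta 3.642, Epsilon 8.788.
Rounding to the nearest integer gives 6, 4, 4, 9 = 23 seats, so the divisor must be adjusted.
With modified divisor 1574.2: modified quotas Alpha 5.809, Zeta 3.475, Beta 3.533, Epsilon 8.526.
Rounding to the nearest integer: Alpha 6, Zeta 3, Beta 4, Epsilon 9 (total 22).
Epsilon receives 9.

9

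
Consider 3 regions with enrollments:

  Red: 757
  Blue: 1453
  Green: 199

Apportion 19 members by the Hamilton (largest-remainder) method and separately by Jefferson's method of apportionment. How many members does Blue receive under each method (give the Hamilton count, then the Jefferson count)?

11 and 12

Hamilton: Red 6, Blue 11, Green 2.
Jefferson: Red 6, Blue 12, Green 1.
Blue gets 11 under Hamilton and 12 under Jefferson.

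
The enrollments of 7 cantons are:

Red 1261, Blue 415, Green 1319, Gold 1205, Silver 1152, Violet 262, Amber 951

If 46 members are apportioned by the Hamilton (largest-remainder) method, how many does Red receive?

9

The standard divisor is 6565/46 ≈ 142.717.
Standard quotas: Red 8.836, Blue 2.908, Green 9.242, Gold 8.443, Silver 8.072, Violet 1.836, Amber 6.664.
Lower quotas: Red 8, Blue 2, Green 9, Gold 8, Silver 8, Violet 1, Amber 6 (sum 42, leaving 4 seats).
Remainders in descending order: Blue 0.908, Violet 0.836, Red 0.836, Amber 0.664, Gold 0.443, Green 0.242, Silver 0.072.
Largest remainders: Blue, Violet, Red, Amber receive the extra seats.
Red receives 9.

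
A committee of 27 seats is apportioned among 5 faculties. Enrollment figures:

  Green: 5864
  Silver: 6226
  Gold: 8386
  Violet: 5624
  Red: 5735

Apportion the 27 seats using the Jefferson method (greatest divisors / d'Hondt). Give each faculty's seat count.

Standard divisor 31835/27 ≈ 1179.074; standard quotas: Green 4.973, Silver 5.280, Gold 7.112, Violet 4.770, Red 4.864.
Rounding down gives 4, 5, 7, 4, 4 = 24 seats, so the divisor must be adjusted.
With modified divisor 1100: modified quotas Green 5.331, Silver 5.660, Gold 7.624, Violet 5.113, Red 5.214.
Rounding down: Green 5, Silver 5, Gold 7, Violet 5, Red 5 (total 27).

Green 5, Silver 5, Gold 7, Violet 5, Red 5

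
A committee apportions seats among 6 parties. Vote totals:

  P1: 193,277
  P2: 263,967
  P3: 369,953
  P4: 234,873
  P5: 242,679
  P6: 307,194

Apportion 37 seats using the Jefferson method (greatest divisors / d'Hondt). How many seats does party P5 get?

Standard divisor 1611943/37 ≈ 43566.027; standard quotas: P1 4.436, P2 6.059, P3 8.492, P4 5.391, P5 5.570, P6 7.051.
Rounding down gives 4, 6, 8, 5, 5, 7 = 35 seats, so the divisor must be adjusted.
With modified divisor 39800: modified quotas P1 4.856, P2 6.632, P3 9.295, P4 5.901, P5 6.097, P6 7.718.
Rounding down: P1 4, P2 6, P3 9, P4 5, P5 6, P6 7 (total 37).
P5 receives 6.

6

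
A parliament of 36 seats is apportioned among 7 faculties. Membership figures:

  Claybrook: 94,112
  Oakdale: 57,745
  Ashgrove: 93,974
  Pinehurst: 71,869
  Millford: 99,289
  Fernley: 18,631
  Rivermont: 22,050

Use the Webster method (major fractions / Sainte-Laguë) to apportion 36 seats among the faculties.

Claybrook 7; Oakdale 5; Ashgrove 7; Pinehurst 6; Millford 8; Fernley 1; Rivermont 2

Standard divisor 457670/36 ≈ 12713.056; standard quotas: Claybrook 7.403, Oakdale 4.542, Ashgrove 7.392, Pinehurst 5.653, Millford 7.810, Fernley 1.466, Rivermont 1.734.
Rounding to the nearest integer gives Claybrook 7, Oakdale 5, Ashgrove 7, Pinehurst 6, Millford 8, Fernley 1, Rivermont 2 — total 36, matching the house size, so no adjustment is needed.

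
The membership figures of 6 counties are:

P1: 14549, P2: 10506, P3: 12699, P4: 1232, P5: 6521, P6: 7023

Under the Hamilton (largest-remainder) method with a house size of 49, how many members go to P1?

Total 52530; standard divisor 52530/49 ≈ 1072.041.
Standard quotas: P1 13.5713, P2 9.8000, P3 11.8456, P4 1.1492, P5 6.0828, P6 6.5511.
Lower quotas: P1 13, P2 9, P3 11, P4 1, P5 6, P6 6 (sum 46, leaving 3 seats).
Remainders in descending order: P3 0.8456, P2 0.8000, P1 0.5713, P6 0.5511, P4 0.1492, P5 0.0828.
Largest remainders: P3, P2, P1 receive the extra seats.
P1 receives 14.

14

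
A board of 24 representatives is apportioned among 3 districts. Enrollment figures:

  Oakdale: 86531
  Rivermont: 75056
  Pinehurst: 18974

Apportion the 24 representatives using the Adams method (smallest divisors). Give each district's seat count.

Standard divisor 180561/24 ≈ 7523.375; standard quotas: Oakdale 11.502, Rivermont 9.976, Pinehurst 2.522.
Rounding up gives 12, 10, 3 = 25 seats, so the divisor must be adjusted.
With modified divisor 8100: modified quotas Oakdale 10.683, Rivermont 9.266, Pinehurst 2.342.
Rounding up: Oakdale 11, Rivermont 10, Pinehurst 3 (total 24).

Oakdale 11, Rivermont 10, Pinehurst 3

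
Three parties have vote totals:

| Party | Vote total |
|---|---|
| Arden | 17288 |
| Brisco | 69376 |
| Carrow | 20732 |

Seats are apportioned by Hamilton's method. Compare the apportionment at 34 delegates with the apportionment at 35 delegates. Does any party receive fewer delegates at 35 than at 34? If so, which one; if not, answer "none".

At 34 seats: Arden 5, Brisco 22, Carrow 7.
At 35 seats: Arden 6, Brisco 22, Carrow 7.
No party's allocation decreased.

none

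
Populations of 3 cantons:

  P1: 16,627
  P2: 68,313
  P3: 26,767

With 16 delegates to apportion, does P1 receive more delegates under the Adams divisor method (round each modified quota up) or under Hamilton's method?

Adams

Adams: P1 3, P2 9, P3 4.
Hamilton: P1 2, P2 10, P3 4.
P1 gets 3 under Adams and 2 under Hamilton.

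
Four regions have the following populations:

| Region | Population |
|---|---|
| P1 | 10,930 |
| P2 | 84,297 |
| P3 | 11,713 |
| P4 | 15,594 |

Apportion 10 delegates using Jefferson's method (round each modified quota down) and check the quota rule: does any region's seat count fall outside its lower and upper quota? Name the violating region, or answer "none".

none

Standard quotas: P1 0.892, P2 6.879, P3 0.956, P4 1.273.
Jefferson allocation: P1 1, P2 7, P3 1, P4 1.
Every allocation lies between the lower and upper quota.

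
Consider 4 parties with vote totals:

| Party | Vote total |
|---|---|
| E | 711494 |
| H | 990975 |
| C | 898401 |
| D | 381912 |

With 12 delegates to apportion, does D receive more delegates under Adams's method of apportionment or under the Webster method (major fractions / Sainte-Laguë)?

Adams: E 3, H 4, C 3, D 2.
Webster: E 3, H 4, C 4, D 1.
D gets 2 under Adams and 1 under Webster.

Adams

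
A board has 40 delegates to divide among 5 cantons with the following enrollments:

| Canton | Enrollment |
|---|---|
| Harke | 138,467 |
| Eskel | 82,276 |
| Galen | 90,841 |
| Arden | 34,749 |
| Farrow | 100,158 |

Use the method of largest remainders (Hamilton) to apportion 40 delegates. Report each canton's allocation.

Harke=13, Eskel=7, Galen=8, Arden=3, Farrow=9

The standard divisor is 446491/40 ≈ 11162.275.
Standard quotas: Harke 12.4049, Eskel 7.3709, Galen 8.1382, Arden 3.1131, Farrow 8.9729.
Lower quotas: Harke 12, Eskel 7, Galen 8, Arden 3, Farrow 8 (sum 38, leaving 2 seats).
Remainders in descending order: Farrow 0.9729, Harke 0.4049, Eskel 0.3709, Galen 0.1382, Arden 0.1131.
Largest remainders: Farrow, Harke receive the extra seats.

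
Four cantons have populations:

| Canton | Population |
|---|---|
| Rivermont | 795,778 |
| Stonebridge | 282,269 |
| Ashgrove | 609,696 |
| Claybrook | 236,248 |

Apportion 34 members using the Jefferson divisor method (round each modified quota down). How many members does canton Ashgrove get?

11

Standard divisor 1923991/34 ≈ 56587.971; standard quotas: Rivermont 14.063, Stonebridge 4.988, Ashgrove 10.774, Claybrook 4.175.
Rounding down gives 14, 4, 10, 4 = 32 seats, so the divisor must be adjusted.
With modified divisor 54200: modified quotas Rivermont 14.682, Stonebridge 5.208, Ashgrove 11.249, Claybrook 4.359.
Rounding down: Rivermont 14, Stonebridge 5, Ashgrove 11, Claybrook 4 (total 34).
Ashgrove receives 11.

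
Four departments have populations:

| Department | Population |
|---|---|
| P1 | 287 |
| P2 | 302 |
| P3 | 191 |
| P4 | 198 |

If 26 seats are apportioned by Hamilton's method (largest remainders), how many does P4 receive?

5

Standard divisor: 978 ÷ 26 ≈ 37.615.
Standard quotas: P1 7.630, P2 8.029, P3 5.078, P4 5.264.
Lower quotas: P1 7, P2 8, P3 5, P4 5 (sum 25, leaving 1 seat).
Remainders in descending order: P1 0.630, P4 0.264, P3 0.078, P2 0.029.
The surplus seat goes to P1.
P4 receives 5.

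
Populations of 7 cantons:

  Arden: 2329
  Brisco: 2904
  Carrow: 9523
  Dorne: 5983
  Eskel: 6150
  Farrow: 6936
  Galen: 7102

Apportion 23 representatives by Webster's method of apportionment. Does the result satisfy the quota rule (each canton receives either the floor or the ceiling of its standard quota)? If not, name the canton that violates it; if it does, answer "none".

none

Standard quotas: Arden 1.309, Brisco 1.632, Carrow 5.352, Dorne 3.362, Eskel 3.456, Farrow 3.898, Galen 3.991.
Webster allocation: Arden 1, Brisco 2, Carrow 5, Dorne 3, Eskel 4, Farrow 4, Galen 4.
Every allocation lies between the lower and upper quota.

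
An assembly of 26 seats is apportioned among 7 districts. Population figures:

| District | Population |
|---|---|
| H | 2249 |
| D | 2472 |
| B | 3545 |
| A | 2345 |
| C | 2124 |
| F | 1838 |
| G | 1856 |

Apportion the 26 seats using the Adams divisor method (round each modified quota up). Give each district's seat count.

H=4, D=4, B=5, A=4, C=3, F=3, G=3

Standard divisor 16429/26 ≈ 631.885; standard quotas: H 3.559, D 3.912, B 5.610, A 3.711, C 3.361, F 2.909, G 2.937.
Rounding up gives 4, 4, 6, 4, 4, 3, 3 = 28 seats, so the divisor must be adjusted.
With modified divisor 730: modified quotas H 3.081, D 3.386, B 4.856, A 3.212, C 2.910, F 2.518, G 2.542.
Rounding up: H 4, D 4, B 5, A 4, C 3, F 3, G 3 (total 26).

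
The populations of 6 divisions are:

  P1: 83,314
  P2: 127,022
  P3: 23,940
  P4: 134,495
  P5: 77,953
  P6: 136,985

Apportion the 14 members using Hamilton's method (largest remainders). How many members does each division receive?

P1: 2, P2: 3, P3: 1, P4: 3, P5: 2, P6: 3

Total 583709; standard divisor 583709/14 ≈ 41693.5.
Standard quotas: P1 1.9982, P2 3.0466, P3 0.5742, P4 3.2258, P5 1.8697, P6 3.2855.
Lower quotas: P1 1, P2 3, P3 0, P4 3, P5 1, P6 3 (sum 11, leaving 3 seats).
Remainders in descending order: P1 0.9982, P5 0.8697, P3 0.5742, P6 0.2855, P4 0.2258, P2 0.0466.
Largest remainders: P1, P5, P3 receive the extra seats.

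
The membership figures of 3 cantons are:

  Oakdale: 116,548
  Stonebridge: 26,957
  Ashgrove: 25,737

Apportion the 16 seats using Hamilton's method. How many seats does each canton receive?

Total 169242; standard divisor 169242/16 ≈ 10577.625.
Standard quotas: Oakdale 11.0184, Stonebridge 2.5485, Ashgrove 2.4332.
Lower quotas: Oakdale 11, Stonebridge 2, Ashgrove 2 (sum 15, leaving 1 seat).
Remainders in descending order: Stonebridge 0.5485, Ashgrove 0.4332, Oakdale 0.0184.
The surplus seat goes to Stonebridge.

Oakdale: 11; Stonebridge: 3; Ashgrove: 2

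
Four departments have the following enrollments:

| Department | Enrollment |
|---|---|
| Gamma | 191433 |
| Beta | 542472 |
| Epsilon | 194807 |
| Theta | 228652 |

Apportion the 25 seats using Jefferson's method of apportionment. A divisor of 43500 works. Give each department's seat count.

With modified divisor 43500: modified quotas Gamma 4.401, Beta 12.471, Epsilon 4.478, Theta 5.256.
Rounding down: Gamma 4, Beta 12, Epsilon 4, Theta 5 (total 25).

Gamma=4; Beta=12; Epsilon=4; Theta=5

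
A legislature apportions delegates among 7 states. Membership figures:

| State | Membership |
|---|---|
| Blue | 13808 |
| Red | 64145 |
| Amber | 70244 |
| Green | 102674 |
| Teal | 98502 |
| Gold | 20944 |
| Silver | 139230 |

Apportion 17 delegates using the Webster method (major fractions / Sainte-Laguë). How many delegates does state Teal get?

Standard divisor 509547/17 ≈ 29973.353; standard quotas: Blue 0.461, Red 2.140, Amber 2.344, Green 3.426, Teal 3.286, Gold 0.699, Silver 4.645.
Rounding to the nearest integer gives 0, 2, 2, 3, 3, 1, 5 = 16 seats, so the divisor must be adjusted.
With modified divisor 28977.8: modified quotas Blue 0.477, Red 2.214, Amber 2.424, Green 3.543, Teal 3.399, Gold 0.723, Silver 4.805.
Rounding to the nearest integer: Blue 0, Red 2, Amber 2, Green 4, Teal 3, Gold 1, Silver 5 (total 17).
Teal receives 3.

3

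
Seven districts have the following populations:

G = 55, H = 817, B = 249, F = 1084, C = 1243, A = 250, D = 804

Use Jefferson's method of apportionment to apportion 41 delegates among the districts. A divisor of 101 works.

G=0, H=8, B=2, F=10, C=12, A=2, D=7

With modified divisor 101: modified quotas G 0.545, H 8.089, B 2.465, F 10.733, C 12.307, A 2.475, D 7.960.
Rounding down: G 0, H 8, B 2, F 10, C 12, A 2, D 7 (total 41).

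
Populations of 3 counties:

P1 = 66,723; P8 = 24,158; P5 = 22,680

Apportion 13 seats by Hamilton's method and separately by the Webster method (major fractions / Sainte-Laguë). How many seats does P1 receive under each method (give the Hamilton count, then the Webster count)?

8 and 7

Hamilton: P1 8, P8 3, P5 2.
Webster: P1 7, P8 3, P5 3.
P1 gets 8 under Hamilton and 7 under Webster.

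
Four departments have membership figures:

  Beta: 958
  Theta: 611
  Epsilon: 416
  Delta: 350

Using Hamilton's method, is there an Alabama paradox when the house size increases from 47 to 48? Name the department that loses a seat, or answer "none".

Epsilon

At 47 seats: Beta 19, Theta 12, Epsilon 9, Delta 7.
At 48 seats: Beta 20, Theta 13, Epsilon 8, Delta 7.
Epsilon drops from 9 to 8.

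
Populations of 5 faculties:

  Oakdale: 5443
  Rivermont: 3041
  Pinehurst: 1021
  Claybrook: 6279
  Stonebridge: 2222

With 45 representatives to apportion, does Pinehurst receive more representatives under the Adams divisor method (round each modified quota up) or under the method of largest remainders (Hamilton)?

Adams

Adams: Oakdale 13, Rivermont 8, Pinehurst 3, Claybrook 15, Stonebridge 6.
Hamilton: Oakdale 14, Rivermont 8, Pinehurst 2, Claybrook 16, Stonebridge 5.
Pinehurst gets 3 under Adams and 2 under Hamilton.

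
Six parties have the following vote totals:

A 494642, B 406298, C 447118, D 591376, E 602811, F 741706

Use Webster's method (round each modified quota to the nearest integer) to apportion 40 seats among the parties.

A: 6, B: 5, C: 6, D: 7, E: 7, F: 9

Standard divisor 3283951/40 ≈ 82098.775; standard quotas: A 6.025, B 4.949, C 5.446, D 7.203, E 7.343, F 9.034.
Rounding to the nearest integer gives 6, 5, 5, 7, 7, 9 = 39 seats, so the divisor must be adjusted.
With modified divisor 80800: modified quotas A 6.122, B 5.028, C 5.534, D 7.319, E 7.461, F 9.180.
Rounding to the nearest integer: A 6, B 5, C 6, D 7, E 7, F 9 (total 40).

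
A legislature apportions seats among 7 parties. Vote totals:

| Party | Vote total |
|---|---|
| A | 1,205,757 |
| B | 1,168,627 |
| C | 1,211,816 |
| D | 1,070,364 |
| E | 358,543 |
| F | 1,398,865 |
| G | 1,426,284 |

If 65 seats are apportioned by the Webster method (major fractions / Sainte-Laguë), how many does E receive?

Standard divisor 7840256/65 ≈ 120619.323; standard quotas: A 9.996, B 9.689, C 10.047, D 8.874, E 2.973, F 11.597, G 11.825.
Rounding to the nearest integer gives 10, 10, 10, 9, 3, 12, 12 = 66 seats, so the divisor must be adjusted.
With modified divisor 122300: modified quotas A 9.859, B 9.555, C 9.909, D 8.752, E 2.932, F 11.438, G 11.662.
Rounding to the nearest integer: A 10, B 10, C 10, D 9, E 3, F 11, G 12 (total 65).
E receives 3.

3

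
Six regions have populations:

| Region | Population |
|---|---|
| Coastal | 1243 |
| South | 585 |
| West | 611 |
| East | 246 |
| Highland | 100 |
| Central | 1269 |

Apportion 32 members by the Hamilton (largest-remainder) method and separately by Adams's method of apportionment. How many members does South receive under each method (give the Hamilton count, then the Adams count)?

4 and 5

Hamilton: Coastal 10, South 4, West 5, East 2, Highland 1, Central 10.
Adams: Coastal 9, South 5, West 5, East 2, Highland 1, Central 10.
South gets 4 under Hamilton and 5 under Adams.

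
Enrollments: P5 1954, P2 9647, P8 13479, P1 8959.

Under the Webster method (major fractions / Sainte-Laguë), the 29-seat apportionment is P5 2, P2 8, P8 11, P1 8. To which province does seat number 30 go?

P8

Priority for the next seat is population ÷ (current seats + 0.5).
Priorities: P5 781.600, P2 1134.941, P8 1172.087, P1 1054.000.
Highest priority: P8.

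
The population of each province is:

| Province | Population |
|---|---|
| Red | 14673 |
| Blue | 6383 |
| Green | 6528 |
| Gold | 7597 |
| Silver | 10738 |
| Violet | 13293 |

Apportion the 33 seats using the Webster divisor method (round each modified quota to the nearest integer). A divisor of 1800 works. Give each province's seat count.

With modified divisor 1800: modified quotas Red 8.152, Blue 3.546, Green 3.627, Gold 4.221, Silver 5.966, Violet 7.385.
Rounding to the nearest integer: Red 8, Blue 4, Green 4, Gold 4, Silver 6, Violet 7 (total 33).

Red 8; Blue 4; Green 4; Gold 4; Silver 6; Violet 7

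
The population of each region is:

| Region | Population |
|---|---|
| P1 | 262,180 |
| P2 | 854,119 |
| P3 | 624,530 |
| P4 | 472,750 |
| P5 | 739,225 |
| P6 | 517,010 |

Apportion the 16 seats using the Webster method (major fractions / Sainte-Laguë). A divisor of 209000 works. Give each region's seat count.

With modified divisor 209000: modified quotas P1 1.254, P2 4.087, P3 2.988, P4 2.262, P5 3.537, P6 2.474.
Rounding to the nearest integer: P1 1, P2 4, P3 3, P4 2, P5 4, P6 2 (total 16).

P1=1, P2=4, P3=3, P4=2, P5=4, P6=2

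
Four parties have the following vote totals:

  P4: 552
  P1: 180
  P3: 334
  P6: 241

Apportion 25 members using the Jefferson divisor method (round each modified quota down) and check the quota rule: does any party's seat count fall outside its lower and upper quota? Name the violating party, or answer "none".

none

Standard quotas: P4 10.559, P1 3.443, P3 6.389, P6 4.610.
Jefferson allocation: P4 11, P1 3, P3 6, P6 5.
Every allocation lies between the lower and upper quota.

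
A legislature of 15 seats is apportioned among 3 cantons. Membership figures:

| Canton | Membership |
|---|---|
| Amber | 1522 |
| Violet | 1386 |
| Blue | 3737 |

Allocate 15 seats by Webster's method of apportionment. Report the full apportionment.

Standard divisor 6645/15 ≈ 443; standard quotas: Amber 3.436, Violet 3.129, Blue 8.436.
Rounding to the nearest integer gives 3, 3, 8 = 14 seats, so the divisor must be adjusted.
With modified divisor 438.21: modified quotas Amber 3.473, Violet 3.163, Blue 8.528.
Rounding to the nearest integer: Amber 3, Violet 3, Blue 9 (total 15).

Amber 3, Violet 3, Blue 9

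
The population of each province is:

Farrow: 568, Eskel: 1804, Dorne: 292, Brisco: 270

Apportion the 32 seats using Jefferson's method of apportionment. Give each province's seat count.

Farrow=6, Eskel=20, Dorne=3, Brisco=3

Standard divisor 2934/32 ≈ 91.688; standard quotas: Farrow 6.195, Eskel 19.676, Dorne 3.185, Brisco 2.945.
Rounding down gives 6, 19, 3, 2 = 30 seats, so the divisor must be adjusted.
With modified divisor 88: modified quotas Farrow 6.455, Eskel 20.500, Dorne 3.318, Brisco 3.068.
Rounding down: Farrow 6, Eskel 20, Dorne 3, Brisco 3 (total 32).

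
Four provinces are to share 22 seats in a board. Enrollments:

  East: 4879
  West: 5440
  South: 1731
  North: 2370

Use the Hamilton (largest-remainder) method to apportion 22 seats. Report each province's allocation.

East 7, West 8, South 3, North 4

Total 14420; standard divisor 14420/22 ≈ 655.455.
Standard quotas: East 7.4437, West 8.2996, South 2.6409, North 3.6158.
Lower quotas: East 7, West 8, South 2, North 3 (sum 20, leaving 2 seats).
Remainders in descending order: South 0.6409, North 0.6158, East 0.4437, West 0.2996.
The surplus seats go to South, North.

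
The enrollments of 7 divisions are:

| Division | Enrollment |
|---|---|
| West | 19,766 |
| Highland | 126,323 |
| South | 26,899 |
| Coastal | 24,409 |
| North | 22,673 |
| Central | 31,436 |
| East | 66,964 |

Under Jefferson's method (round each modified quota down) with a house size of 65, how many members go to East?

Standard divisor 318470/65 ≈ 4899.538; standard quotas: West 4.034, Highland 25.783, South 5.490, Coastal 4.982, North 4.628, Central 6.416, East 13.667.
Rounding down gives 4, 25, 5, 4, 4, 6, 13 = 61 seats, so the divisor must be adjusted.
With modified divisor 4600: modified quotas West 4.297, Highland 27.462, South 5.848, Coastal 5.306, North 4.929, Central 6.834, East 14.557.
Rounding down: West 4, Highland 27, South 5, Coastal 5, North 4, Central 6, East 14 (total 65).
East receives 14.

14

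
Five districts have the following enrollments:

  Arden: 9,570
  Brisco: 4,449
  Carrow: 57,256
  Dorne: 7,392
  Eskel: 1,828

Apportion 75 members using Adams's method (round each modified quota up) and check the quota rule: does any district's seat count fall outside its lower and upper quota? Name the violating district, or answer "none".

Standard quotas: Arden 8.917, Brisco 4.145, Carrow 53.347, Dorne 6.887, Eskel 1.703.
Adams allocation: Arden 9, Brisco 5, Carrow 52, Dorne 7, Eskel 2.
Carrow has quota 53.347 (lower 53, upper 54) but receives 52 — outside the quota interval.

Carrow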